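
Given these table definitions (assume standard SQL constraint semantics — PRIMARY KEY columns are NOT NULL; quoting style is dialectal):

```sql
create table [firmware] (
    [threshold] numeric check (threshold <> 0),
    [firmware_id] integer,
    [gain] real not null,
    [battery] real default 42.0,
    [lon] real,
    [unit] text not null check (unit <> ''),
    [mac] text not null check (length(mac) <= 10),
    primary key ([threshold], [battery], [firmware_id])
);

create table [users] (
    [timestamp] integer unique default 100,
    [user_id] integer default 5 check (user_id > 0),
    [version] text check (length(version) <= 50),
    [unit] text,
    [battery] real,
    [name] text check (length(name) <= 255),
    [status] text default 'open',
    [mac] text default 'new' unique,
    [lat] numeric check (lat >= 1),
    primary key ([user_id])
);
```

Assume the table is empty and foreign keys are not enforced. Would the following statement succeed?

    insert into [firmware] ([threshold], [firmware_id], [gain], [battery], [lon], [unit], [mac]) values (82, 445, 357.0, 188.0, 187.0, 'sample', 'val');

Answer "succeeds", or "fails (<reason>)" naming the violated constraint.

succeeds

NOT NULL columns: battery is supplied; firmware_id is supplied; gain is supplied; mac is supplied; threshold is supplied; unit is supplied.
CHECK constraints: 82 satisfies (threshold <> 0); 'sample' satisfies (unit <> ''); 'val' satisfies (length(mac) <= 10).
No constraint is violated.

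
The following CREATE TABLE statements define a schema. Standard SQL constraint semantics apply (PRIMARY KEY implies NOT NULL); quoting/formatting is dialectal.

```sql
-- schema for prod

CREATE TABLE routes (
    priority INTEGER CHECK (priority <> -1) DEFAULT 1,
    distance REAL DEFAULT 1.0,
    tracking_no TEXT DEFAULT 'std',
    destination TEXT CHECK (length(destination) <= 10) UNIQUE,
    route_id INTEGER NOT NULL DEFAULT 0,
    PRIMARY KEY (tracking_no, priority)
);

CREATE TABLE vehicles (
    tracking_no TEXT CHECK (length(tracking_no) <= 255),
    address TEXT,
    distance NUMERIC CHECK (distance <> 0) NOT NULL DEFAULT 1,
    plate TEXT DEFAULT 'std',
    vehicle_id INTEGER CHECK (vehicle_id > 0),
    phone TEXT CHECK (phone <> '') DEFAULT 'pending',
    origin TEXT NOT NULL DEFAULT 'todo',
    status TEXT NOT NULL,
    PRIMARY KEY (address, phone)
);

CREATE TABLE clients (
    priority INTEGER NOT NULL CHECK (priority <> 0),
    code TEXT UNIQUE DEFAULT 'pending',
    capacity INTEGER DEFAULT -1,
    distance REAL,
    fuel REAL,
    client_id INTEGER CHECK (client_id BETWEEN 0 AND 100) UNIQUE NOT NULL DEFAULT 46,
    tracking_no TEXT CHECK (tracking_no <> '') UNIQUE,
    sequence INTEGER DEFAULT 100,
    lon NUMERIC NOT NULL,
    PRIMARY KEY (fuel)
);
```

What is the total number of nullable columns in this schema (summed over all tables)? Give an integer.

10

routes: 2 nullable (distance, destination — PK (tracking_no, priority) and explicit NOT NULL columns excluded).
vehicles: 3 nullable (tracking_no, plate, vehicle_id — PK (address, phone) and explicit NOT NULL columns excluded).
clients: 5 nullable (code, capacity, distance, tracking_no, sequence — PK (fuel) and explicit NOT NULL columns excluded).
Total: 2 + 3 + 5 = 10.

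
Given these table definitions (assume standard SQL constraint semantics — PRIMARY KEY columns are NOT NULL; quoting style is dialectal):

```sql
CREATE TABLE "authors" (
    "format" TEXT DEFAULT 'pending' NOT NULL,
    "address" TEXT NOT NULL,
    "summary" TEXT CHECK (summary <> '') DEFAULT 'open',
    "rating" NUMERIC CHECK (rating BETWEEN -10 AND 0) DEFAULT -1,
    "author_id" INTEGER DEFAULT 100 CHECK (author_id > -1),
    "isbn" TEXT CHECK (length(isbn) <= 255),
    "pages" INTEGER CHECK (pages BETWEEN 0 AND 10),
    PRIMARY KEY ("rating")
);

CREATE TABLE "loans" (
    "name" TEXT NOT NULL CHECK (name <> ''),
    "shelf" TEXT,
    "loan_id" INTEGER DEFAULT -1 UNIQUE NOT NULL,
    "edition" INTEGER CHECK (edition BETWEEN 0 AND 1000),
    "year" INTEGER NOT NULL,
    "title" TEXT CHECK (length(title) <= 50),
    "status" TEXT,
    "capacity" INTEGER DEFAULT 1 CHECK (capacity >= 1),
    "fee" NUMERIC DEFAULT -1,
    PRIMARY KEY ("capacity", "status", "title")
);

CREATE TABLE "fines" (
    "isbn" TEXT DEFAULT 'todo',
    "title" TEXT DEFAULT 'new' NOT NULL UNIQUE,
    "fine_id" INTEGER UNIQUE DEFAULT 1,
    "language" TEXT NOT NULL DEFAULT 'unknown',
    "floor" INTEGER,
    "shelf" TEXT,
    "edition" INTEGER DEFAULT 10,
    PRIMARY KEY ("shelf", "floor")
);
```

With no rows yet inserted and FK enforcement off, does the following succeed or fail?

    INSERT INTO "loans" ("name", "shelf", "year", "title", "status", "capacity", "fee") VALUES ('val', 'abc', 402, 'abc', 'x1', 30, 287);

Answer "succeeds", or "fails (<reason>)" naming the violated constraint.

NOT NULL columns: capacity is supplied; loan_id defaults to -1; name is supplied; status is supplied; title is supplied; year is supplied.
CHECK constraints: 'val' satisfies (name <> ''); 'abc' satisfies (length(title) <= 50); 30 satisfies (capacity >= 1).
No constraint is violated.

succeeds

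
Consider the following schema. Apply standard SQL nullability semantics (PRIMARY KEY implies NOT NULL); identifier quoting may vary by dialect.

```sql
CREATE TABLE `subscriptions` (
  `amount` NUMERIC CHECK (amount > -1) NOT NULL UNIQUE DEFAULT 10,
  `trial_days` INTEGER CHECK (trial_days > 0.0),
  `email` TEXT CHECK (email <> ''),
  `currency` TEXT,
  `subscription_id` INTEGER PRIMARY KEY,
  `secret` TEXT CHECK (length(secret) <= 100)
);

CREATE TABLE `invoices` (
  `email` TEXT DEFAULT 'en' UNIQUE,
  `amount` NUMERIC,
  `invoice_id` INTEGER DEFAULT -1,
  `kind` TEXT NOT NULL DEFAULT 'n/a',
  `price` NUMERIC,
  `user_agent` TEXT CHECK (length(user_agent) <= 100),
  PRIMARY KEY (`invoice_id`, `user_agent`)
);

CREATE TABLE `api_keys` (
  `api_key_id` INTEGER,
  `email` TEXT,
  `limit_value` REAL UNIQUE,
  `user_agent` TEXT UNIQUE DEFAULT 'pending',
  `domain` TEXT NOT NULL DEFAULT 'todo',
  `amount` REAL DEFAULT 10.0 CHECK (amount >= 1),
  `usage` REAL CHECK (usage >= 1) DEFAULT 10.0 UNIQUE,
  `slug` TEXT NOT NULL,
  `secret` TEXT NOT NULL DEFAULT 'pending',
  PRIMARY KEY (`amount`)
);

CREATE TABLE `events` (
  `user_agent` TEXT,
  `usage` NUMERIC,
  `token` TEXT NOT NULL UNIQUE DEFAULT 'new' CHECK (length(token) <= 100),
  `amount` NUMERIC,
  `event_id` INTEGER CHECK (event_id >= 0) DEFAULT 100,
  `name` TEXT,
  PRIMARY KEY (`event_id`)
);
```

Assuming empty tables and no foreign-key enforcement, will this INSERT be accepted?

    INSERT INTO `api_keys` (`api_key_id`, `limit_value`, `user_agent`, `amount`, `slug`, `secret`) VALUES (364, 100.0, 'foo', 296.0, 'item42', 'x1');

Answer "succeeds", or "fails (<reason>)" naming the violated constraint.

succeeds

NOT NULL columns: amount is supplied; domain defaults to 'todo'; secret is supplied; slug is supplied.
CHECK constraints: 296.0 satisfies (amount >= 1).
No constraint is violated.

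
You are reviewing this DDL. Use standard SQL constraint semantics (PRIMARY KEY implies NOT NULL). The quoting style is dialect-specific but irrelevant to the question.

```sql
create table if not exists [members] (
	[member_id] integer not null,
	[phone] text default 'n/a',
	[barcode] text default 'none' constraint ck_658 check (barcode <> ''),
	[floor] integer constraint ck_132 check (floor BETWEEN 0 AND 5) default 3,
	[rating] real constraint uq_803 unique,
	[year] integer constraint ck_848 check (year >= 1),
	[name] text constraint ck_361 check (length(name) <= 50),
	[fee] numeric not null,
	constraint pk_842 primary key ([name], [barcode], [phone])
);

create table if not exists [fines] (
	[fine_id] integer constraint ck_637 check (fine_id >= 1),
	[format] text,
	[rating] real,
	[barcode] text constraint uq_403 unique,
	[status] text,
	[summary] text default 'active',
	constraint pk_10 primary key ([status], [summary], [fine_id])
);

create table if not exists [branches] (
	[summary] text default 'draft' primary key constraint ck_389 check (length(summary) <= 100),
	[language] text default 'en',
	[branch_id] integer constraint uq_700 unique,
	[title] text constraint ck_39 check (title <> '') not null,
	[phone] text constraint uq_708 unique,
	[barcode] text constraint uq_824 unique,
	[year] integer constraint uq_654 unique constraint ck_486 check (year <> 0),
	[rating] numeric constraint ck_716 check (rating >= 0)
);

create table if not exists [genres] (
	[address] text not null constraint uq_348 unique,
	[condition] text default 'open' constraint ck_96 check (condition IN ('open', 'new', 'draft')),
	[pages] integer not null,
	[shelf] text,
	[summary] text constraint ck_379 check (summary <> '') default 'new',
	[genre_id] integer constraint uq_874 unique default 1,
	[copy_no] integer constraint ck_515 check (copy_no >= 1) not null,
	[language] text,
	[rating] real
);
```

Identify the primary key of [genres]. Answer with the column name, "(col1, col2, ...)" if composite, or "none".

none

No column is declared PRIMARY KEY inline, and there is no table-level PRIMARY KEY clause in genres.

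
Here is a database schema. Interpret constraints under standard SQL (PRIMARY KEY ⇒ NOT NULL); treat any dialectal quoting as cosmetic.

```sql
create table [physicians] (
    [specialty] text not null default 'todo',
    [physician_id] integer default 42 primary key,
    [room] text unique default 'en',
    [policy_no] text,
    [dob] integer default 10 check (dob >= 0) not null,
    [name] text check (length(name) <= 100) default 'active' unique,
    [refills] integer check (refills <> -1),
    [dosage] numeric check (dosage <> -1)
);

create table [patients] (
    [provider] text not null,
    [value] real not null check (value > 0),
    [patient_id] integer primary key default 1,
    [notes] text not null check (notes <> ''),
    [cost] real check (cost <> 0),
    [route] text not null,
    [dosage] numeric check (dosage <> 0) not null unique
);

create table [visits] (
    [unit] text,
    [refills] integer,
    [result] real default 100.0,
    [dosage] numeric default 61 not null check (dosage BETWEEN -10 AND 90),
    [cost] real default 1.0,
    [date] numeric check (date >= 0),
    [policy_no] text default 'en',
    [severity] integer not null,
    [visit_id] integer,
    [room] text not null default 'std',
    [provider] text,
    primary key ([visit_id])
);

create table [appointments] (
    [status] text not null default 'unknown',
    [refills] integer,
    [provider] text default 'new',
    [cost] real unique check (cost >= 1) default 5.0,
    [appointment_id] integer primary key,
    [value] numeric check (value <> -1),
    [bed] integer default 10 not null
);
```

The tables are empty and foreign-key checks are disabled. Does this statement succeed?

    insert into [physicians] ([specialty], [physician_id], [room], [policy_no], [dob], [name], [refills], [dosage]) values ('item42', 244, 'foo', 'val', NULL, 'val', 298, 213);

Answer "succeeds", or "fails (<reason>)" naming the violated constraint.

dob is explicitly set to NULL, but dob is declared NOT NULL.

fails (NOT NULL on dob)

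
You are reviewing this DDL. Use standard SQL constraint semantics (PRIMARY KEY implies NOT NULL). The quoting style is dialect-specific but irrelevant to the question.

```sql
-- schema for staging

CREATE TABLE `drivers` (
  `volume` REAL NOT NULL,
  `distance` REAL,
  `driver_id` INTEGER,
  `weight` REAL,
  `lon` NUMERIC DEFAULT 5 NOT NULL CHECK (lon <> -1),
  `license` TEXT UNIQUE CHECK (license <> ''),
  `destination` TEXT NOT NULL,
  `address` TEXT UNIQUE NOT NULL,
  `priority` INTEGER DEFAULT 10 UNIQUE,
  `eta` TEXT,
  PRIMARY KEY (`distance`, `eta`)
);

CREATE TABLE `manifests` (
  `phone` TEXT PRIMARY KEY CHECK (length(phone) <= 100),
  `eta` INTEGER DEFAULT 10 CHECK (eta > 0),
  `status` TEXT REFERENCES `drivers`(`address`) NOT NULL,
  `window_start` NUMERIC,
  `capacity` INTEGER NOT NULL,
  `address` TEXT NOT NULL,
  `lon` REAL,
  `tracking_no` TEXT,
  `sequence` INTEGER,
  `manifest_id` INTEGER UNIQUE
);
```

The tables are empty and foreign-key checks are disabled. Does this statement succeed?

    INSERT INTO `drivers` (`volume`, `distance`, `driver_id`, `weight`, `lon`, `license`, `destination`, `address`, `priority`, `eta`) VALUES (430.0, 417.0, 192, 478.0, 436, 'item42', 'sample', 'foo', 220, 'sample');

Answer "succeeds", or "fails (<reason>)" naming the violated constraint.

NOT NULL columns: address is supplied; destination is supplied; distance is supplied; eta is supplied; lon is supplied; volume is supplied.
CHECK constraints: 436 satisfies (lon <> -1); 'item42' satisfies (license <> '').
No constraint is violated.

succeeds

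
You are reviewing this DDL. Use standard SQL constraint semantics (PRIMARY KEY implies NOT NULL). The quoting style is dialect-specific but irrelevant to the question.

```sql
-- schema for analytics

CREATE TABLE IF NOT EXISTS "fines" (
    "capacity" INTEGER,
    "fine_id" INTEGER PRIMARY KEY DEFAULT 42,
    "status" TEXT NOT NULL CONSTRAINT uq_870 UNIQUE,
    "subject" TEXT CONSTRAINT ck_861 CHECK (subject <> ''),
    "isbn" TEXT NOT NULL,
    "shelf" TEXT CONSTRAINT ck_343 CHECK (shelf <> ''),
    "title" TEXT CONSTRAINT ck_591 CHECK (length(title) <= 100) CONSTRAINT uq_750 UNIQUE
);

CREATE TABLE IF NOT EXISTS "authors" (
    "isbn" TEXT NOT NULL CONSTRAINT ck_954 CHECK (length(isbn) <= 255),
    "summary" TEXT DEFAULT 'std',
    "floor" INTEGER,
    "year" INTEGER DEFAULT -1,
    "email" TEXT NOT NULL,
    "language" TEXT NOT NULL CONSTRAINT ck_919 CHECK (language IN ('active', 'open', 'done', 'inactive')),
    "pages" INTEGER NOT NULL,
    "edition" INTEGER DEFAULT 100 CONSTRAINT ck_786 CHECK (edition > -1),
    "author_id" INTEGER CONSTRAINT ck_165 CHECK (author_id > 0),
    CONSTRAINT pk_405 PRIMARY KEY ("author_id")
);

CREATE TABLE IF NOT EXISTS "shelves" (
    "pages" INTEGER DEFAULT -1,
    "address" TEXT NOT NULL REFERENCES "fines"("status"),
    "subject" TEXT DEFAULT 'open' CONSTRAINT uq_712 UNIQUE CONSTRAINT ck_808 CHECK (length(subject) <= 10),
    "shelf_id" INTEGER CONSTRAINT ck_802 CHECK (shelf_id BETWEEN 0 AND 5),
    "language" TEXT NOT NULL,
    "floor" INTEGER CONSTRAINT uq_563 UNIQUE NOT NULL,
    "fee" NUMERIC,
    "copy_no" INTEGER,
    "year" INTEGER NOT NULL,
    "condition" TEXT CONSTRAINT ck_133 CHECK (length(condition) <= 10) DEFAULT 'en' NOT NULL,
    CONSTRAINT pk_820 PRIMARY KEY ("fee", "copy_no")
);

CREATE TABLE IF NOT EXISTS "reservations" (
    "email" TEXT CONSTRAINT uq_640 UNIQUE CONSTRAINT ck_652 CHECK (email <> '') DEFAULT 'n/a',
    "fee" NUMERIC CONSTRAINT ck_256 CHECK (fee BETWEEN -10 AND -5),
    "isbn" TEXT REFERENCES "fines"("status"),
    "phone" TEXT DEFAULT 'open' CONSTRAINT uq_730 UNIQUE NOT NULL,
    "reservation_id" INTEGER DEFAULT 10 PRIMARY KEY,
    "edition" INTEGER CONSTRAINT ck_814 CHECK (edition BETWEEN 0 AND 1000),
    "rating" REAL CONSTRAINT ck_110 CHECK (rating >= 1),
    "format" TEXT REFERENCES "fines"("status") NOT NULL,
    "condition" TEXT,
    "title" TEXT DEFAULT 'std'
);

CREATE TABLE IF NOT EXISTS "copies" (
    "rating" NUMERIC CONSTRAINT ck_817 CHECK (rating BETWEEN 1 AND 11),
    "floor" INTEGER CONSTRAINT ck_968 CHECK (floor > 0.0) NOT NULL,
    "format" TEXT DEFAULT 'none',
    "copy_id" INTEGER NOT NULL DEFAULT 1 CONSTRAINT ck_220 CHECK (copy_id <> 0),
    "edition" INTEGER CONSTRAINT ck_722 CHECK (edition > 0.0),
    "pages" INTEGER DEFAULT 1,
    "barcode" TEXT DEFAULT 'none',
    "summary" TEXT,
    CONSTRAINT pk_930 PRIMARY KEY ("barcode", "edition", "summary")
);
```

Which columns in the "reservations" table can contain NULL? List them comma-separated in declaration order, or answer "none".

- email: CHECK does not forbid NULL (a CHECK constraint passes when its expression is NULL) → nullable.
- fee: CHECK does not forbid NULL (a CHECK constraint passes when its expression is NULL) → nullable.
- isbn: a foreign key column may be NULL unless separately constrained → nullable.
- phone: declared NOT NULL → not nullable.
- reservation_id: part of the PRIMARY KEY, which implies NOT NULL → not nullable.
- edition: CHECK does not forbid NULL (a CHECK constraint passes when its expression is NULL) → nullable.
- rating: CHECK does not forbid NULL (a CHECK constraint passes when its expression is NULL) → nullable.
- format: declared NOT NULL → not nullable.
- condition: no NOT NULL constraint applies → nullable.
- title: DEFAULT only fills an omitted column; an explicit NULL is still allowed → nullable.

email, fee, isbn, edition, rating, condition, title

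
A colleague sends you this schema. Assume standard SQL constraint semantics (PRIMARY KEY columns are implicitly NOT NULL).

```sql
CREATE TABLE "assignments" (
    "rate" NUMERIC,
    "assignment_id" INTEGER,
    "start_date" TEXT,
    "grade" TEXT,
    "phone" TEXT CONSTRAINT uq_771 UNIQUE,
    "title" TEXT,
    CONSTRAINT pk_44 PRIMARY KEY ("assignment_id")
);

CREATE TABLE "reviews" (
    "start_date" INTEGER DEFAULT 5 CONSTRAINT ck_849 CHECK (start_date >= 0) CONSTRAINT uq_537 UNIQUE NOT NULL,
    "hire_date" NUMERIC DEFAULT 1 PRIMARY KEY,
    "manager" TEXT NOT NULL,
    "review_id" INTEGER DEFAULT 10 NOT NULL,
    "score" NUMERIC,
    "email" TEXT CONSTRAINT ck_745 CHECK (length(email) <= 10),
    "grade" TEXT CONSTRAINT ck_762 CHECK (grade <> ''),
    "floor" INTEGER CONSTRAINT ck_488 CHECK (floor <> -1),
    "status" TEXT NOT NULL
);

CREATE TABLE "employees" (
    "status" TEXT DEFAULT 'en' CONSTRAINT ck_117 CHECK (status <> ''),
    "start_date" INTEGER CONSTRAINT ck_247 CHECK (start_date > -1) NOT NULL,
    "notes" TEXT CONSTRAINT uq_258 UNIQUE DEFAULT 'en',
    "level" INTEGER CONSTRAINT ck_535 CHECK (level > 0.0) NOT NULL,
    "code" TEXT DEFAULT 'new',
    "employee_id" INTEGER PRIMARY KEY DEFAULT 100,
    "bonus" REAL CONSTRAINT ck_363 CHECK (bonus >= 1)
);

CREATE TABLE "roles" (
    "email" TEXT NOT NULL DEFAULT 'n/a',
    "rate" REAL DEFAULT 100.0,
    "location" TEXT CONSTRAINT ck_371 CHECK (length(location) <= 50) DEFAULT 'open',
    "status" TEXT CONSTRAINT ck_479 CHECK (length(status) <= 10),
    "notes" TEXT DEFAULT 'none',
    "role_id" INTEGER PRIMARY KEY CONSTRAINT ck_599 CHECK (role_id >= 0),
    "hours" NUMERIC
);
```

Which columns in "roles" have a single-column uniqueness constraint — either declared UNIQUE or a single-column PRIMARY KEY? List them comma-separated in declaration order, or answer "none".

role_id

- email: no UNIQUE or single-column PK constraint.
- rate: no UNIQUE or single-column PK constraint.
- location: no UNIQUE or single-column PK constraint.
- status: no UNIQUE or single-column PK constraint.
- notes: no UNIQUE or single-column PK constraint.
- role_id: single-column PRIMARY KEY → unique.
- hours: no UNIQUE or single-column PK constraint.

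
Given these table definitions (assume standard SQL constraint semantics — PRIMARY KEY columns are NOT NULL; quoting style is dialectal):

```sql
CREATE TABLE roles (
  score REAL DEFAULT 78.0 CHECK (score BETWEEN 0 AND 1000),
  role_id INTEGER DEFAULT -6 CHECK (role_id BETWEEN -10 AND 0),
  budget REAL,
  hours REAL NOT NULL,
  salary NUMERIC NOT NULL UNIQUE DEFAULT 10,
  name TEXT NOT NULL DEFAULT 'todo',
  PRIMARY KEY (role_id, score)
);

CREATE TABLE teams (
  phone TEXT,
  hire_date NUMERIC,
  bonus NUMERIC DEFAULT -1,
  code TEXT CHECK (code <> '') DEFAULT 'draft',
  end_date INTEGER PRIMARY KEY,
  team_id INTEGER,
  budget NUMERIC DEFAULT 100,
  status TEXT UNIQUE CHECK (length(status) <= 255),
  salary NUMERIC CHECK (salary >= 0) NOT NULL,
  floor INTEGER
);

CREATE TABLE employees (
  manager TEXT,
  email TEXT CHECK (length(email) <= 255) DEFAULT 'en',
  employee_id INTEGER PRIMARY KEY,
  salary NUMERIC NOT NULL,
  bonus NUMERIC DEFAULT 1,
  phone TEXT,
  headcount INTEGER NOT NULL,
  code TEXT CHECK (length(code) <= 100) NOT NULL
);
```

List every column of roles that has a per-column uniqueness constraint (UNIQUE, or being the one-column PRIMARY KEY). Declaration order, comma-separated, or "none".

salary

- score: part of a composite PRIMARY KEY — only the tuple is unique, not this column on its own.
- role_id: part of a composite PRIMARY KEY — only the tuple is unique, not this column on its own.
- budget: no UNIQUE or single-column PK constraint.
- hours: no UNIQUE or single-column PK constraint.
- salary: declared UNIQUE → unique.
- name: no UNIQUE or single-column PK constraint.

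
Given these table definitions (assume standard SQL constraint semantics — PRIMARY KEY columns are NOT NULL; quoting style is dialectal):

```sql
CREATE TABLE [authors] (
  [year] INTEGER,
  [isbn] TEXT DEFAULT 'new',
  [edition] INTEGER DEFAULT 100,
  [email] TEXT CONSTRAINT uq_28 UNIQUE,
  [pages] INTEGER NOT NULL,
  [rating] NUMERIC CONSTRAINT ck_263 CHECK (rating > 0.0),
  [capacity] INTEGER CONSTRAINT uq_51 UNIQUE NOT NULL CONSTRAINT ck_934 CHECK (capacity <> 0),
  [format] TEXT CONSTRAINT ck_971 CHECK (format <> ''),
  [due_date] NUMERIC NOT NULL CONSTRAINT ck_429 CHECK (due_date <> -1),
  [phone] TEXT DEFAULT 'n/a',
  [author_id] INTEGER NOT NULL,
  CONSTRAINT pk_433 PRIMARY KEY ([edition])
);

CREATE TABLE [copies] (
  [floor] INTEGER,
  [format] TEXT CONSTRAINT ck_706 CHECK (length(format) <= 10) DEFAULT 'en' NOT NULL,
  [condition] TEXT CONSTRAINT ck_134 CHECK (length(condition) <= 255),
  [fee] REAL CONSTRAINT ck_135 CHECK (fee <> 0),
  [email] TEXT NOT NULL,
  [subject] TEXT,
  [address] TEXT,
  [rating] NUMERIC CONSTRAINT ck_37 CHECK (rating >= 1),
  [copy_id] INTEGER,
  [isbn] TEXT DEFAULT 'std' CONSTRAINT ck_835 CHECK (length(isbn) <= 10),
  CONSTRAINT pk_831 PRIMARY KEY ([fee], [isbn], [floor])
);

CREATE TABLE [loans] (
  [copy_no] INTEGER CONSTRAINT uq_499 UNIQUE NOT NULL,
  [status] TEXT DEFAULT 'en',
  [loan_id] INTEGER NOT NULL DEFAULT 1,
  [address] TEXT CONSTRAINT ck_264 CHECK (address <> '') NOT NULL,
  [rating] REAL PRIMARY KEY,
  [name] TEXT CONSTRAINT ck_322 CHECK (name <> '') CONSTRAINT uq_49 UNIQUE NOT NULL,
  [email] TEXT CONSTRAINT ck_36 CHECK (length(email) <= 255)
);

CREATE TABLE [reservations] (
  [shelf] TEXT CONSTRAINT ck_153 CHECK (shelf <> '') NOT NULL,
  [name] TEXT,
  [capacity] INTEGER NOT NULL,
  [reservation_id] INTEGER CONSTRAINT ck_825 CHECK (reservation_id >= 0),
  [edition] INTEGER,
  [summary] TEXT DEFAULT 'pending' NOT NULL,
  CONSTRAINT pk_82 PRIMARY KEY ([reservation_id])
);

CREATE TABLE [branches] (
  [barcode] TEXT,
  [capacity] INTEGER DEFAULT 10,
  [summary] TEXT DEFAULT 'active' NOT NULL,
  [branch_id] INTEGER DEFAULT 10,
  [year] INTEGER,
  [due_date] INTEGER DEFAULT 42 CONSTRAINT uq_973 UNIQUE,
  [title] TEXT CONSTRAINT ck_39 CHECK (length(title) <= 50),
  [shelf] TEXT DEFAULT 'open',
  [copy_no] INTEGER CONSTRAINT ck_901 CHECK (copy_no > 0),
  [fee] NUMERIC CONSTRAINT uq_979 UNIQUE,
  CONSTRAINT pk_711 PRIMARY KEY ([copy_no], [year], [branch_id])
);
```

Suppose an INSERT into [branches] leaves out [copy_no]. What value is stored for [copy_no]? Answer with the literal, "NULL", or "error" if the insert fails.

copy_no has no DEFAULT clause.
Omitting it would insert NULL, but it is part of the PRIMARY KEY, so the INSERT fails.

error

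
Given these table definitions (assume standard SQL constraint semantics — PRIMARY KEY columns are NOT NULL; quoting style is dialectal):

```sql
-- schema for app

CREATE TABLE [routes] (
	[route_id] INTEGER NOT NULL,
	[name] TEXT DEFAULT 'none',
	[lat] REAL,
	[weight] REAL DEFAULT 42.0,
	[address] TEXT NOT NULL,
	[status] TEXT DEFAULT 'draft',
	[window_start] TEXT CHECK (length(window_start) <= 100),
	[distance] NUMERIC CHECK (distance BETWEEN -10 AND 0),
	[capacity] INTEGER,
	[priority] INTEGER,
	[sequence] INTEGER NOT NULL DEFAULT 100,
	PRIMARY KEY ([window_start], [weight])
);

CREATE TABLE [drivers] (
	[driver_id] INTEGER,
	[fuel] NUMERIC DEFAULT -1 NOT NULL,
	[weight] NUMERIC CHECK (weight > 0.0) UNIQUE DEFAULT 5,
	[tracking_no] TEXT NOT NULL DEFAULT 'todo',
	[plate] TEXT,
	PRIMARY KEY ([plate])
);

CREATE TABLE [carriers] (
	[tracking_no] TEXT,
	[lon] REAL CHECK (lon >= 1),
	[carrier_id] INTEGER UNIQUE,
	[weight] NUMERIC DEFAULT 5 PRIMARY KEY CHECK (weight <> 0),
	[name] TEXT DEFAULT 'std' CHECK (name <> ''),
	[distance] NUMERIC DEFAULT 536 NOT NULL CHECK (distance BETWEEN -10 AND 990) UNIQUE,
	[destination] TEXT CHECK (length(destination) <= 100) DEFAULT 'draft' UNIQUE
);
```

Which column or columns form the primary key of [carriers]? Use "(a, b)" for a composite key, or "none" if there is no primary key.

weight is declared PRIMARY KEY inline on the column.

weight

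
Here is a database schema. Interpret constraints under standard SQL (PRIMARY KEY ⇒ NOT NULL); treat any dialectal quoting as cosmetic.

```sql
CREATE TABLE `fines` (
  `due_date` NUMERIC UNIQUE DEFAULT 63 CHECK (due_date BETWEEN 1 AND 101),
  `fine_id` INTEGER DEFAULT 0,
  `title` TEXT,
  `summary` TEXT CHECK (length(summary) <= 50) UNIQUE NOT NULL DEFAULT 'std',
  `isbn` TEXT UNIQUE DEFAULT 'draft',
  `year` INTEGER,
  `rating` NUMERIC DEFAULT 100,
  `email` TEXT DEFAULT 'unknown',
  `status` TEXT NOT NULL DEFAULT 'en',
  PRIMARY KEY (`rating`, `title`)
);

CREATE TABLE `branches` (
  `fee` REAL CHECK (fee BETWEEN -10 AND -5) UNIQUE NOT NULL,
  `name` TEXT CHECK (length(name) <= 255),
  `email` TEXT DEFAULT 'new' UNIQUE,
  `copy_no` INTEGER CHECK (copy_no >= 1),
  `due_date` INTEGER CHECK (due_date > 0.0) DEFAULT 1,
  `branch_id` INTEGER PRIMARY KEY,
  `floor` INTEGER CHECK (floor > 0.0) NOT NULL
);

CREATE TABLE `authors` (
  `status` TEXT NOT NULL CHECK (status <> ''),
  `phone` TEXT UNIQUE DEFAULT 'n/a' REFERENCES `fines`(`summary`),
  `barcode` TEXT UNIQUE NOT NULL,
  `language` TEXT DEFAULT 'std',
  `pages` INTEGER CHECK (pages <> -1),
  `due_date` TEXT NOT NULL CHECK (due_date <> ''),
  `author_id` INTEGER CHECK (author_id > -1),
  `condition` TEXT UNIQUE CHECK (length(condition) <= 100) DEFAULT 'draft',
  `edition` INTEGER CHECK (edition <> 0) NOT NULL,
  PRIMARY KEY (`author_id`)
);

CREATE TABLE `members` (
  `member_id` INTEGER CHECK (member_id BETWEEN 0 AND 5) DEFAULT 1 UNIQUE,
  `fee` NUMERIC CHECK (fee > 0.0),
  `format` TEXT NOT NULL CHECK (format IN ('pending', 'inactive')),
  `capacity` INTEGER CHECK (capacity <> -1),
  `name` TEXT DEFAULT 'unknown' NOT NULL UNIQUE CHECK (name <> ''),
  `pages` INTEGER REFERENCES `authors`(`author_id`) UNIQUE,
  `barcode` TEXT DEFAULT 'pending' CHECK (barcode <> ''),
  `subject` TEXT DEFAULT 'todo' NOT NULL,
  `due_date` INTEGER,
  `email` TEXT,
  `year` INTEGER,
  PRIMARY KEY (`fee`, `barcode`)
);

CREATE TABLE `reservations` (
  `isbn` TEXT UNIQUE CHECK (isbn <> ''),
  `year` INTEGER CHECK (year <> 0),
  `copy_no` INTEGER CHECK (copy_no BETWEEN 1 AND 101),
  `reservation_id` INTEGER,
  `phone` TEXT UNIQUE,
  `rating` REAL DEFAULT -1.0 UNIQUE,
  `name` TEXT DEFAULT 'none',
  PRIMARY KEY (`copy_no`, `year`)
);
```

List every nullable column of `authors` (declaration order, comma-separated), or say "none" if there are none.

phone, language, pages, condition

- status: declared NOT NULL → not nullable.
- phone: a foreign key column may be NULL unless separately constrained → nullable.
- barcode: declared NOT NULL → not nullable.
- language: DEFAULT only fills an omitted column; an explicit NULL is still allowed → nullable.
- pages: CHECK does not forbid NULL (a CHECK constraint passes when its expression is NULL) → nullable.
- due_date: declared NOT NULL → not nullable.
- author_id: part of the PRIMARY KEY, which implies NOT NULL → not nullable.
- condition: CHECK does not forbid NULL (a CHECK constraint passes when its expression is NULL) → nullable.
- edition: declared NOT NULL → not nullable.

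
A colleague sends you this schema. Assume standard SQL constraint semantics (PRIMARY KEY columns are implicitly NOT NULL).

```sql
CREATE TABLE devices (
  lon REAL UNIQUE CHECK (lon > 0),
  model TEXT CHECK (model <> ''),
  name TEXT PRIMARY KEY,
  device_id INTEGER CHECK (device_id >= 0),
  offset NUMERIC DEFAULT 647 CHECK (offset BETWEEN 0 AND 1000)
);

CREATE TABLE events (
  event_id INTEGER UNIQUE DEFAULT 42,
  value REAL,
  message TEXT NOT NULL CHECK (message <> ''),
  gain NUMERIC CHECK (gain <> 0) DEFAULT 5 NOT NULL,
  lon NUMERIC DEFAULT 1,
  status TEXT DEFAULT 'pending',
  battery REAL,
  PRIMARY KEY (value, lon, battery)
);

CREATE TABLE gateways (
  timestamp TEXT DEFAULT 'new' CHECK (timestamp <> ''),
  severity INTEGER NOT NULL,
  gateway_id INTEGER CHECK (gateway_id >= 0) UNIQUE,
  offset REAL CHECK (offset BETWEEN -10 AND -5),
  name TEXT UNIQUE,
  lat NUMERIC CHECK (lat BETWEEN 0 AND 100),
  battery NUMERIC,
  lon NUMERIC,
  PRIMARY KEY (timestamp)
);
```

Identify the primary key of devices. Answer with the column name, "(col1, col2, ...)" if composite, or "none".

name

name is declared PRIMARY KEY inline on the column.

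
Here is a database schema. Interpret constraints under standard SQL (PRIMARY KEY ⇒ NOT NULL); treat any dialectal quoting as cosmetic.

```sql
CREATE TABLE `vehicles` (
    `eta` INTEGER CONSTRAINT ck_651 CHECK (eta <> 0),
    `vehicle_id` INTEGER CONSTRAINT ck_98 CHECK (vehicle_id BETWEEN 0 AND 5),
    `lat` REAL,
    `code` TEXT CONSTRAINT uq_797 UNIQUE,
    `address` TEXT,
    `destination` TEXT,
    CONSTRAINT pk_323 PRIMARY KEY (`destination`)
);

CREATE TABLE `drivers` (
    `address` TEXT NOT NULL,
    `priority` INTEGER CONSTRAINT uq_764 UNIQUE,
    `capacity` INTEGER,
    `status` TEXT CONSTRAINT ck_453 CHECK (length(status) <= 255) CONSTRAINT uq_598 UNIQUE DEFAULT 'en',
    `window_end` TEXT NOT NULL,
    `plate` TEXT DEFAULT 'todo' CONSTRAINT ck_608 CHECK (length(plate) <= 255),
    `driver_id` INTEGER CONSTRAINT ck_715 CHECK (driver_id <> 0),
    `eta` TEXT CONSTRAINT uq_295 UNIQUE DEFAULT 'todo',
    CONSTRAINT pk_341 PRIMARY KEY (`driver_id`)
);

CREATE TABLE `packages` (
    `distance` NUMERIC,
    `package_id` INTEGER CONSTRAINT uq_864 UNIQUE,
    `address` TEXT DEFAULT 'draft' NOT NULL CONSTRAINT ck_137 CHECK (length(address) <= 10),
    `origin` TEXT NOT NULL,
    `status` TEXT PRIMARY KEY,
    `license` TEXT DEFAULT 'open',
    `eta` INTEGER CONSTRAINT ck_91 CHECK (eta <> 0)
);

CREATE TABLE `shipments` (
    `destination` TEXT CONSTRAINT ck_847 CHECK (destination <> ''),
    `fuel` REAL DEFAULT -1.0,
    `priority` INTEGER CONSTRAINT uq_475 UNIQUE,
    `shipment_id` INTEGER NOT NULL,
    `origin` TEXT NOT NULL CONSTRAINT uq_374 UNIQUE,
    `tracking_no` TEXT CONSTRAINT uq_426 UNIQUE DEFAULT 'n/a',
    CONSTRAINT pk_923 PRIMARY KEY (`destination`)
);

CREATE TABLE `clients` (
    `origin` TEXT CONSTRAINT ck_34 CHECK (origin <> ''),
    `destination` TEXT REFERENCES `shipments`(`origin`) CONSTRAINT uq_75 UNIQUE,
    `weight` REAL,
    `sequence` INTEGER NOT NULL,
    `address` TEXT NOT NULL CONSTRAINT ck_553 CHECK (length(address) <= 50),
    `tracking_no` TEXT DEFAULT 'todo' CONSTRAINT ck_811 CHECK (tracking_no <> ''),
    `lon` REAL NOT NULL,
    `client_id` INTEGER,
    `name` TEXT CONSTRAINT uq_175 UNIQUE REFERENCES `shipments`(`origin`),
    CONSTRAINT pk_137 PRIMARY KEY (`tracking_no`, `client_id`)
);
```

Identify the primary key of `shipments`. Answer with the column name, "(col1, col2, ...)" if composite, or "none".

destination is declared PRIMARY KEY as a table-level PRIMARY KEY clause.

destination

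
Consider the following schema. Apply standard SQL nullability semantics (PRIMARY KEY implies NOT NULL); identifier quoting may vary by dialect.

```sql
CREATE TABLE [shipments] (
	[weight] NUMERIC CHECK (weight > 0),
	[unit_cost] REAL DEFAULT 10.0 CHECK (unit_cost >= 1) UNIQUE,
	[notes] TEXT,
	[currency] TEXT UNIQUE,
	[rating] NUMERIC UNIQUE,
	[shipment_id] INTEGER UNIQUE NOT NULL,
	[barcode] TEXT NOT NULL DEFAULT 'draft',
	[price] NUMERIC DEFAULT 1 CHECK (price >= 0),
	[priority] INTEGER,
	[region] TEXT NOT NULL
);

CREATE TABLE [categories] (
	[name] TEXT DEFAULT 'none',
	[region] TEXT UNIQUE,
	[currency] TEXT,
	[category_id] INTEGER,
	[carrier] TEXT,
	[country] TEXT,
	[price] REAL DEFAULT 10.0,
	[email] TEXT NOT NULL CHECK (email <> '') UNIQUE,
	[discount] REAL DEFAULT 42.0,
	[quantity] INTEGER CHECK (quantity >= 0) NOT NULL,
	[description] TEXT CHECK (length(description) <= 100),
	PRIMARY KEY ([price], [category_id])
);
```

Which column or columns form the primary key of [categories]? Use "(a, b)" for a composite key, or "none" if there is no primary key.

A table-level PRIMARY KEY clause names 2 columns: price, category_id.
This is a composite key — the combination is unique, not each column individually.

(price, category_id)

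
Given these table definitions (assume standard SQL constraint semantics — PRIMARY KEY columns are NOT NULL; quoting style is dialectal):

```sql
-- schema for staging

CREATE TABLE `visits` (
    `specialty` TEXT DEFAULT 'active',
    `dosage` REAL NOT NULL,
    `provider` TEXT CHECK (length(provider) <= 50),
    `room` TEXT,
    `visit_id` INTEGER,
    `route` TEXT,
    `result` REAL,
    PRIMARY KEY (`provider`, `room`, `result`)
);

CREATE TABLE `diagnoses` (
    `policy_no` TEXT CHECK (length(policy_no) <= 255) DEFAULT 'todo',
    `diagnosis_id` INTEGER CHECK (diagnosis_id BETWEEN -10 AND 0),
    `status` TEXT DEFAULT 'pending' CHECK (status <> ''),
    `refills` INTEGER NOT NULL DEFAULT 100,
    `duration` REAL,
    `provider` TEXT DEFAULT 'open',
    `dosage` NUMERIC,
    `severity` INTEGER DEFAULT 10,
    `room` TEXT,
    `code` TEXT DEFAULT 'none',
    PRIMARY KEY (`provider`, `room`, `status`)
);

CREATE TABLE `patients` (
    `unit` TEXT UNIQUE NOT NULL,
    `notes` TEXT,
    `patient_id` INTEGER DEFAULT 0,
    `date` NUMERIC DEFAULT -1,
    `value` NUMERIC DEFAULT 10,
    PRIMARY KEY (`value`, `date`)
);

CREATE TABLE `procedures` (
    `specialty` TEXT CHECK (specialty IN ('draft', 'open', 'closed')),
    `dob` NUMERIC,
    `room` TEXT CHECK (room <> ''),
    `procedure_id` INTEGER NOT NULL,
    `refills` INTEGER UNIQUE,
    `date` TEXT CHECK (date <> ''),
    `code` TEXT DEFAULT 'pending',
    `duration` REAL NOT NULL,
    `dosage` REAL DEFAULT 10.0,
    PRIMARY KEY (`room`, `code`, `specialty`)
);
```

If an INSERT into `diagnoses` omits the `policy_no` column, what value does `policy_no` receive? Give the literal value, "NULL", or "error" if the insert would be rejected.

policy_no has an explicit DEFAULT 'todo'.
When the column is omitted from an INSERT, that default is used.

'todo'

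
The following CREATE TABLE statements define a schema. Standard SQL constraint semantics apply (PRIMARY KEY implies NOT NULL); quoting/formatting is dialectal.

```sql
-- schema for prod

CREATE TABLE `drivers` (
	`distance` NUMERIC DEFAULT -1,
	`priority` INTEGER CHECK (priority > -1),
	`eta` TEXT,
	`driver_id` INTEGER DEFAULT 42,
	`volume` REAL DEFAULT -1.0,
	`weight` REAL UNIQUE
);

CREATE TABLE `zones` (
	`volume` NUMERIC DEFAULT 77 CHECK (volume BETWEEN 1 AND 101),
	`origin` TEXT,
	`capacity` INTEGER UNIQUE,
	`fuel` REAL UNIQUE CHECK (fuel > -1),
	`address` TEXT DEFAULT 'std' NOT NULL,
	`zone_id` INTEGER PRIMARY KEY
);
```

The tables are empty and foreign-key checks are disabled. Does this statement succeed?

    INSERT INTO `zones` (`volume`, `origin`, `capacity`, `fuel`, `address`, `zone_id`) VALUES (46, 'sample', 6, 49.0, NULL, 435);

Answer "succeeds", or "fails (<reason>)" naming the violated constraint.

address is explicitly set to NULL, but address is declared NOT NULL.

fails (NOT NULL on address)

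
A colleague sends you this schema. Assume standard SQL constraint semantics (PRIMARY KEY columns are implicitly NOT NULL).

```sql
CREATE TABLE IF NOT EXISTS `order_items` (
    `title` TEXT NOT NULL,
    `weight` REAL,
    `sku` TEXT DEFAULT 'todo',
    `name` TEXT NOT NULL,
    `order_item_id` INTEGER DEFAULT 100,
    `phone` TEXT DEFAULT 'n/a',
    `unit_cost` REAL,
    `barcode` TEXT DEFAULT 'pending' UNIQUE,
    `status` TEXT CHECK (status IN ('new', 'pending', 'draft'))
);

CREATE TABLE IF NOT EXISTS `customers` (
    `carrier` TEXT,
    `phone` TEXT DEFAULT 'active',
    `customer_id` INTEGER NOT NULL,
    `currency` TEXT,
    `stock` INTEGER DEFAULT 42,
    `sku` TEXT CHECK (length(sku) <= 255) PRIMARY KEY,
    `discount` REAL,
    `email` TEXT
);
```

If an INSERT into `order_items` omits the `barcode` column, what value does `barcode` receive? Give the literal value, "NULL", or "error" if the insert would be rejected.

'pending'

barcode has an explicit DEFAULT 'pending'.
When the column is omitted from an INSERT, that default is used.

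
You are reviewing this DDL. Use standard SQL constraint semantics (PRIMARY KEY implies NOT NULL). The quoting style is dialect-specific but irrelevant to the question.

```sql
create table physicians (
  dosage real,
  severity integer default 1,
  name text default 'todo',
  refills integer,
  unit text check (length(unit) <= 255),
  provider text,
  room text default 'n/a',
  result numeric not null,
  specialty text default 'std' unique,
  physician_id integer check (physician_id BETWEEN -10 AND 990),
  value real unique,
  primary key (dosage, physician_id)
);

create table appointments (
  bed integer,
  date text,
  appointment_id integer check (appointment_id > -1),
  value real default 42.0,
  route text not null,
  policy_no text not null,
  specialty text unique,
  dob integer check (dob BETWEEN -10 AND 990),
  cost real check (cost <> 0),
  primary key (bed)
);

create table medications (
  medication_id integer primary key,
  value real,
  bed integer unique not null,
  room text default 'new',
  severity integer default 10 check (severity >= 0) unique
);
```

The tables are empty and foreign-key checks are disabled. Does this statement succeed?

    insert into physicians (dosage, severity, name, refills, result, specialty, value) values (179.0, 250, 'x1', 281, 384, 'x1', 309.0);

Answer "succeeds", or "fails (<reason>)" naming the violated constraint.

physician_id is omitted from the column list and has no DEFAULT, so it would receive NULL.
But physician_id is part of the PRIMARY KEY (implied NOT NULL).

fails (NOT NULL on physician_id)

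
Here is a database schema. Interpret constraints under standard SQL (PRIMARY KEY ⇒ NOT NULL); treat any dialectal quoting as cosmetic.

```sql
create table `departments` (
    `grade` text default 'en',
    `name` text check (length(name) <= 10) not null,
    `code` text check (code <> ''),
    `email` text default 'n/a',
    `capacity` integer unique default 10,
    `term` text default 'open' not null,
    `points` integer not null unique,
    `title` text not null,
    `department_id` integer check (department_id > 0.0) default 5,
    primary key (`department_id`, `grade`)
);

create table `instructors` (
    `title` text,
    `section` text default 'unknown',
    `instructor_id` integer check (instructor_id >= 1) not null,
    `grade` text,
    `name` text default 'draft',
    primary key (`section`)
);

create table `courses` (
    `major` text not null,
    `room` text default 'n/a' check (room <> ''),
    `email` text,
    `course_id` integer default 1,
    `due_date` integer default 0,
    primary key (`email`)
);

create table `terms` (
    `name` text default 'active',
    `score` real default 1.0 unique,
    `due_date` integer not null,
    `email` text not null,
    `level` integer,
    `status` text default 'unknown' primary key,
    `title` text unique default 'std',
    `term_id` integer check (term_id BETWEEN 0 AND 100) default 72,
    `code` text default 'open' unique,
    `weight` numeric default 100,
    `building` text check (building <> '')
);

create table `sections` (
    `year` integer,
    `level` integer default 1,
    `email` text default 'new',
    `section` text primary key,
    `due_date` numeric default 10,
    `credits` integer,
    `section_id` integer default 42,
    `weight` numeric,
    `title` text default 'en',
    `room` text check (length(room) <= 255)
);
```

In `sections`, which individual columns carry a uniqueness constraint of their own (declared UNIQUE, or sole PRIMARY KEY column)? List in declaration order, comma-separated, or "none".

section

- year: no UNIQUE or single-column PK constraint.
- level: no UNIQUE or single-column PK constraint.
- email: no UNIQUE or single-column PK constraint.
- section: single-column PRIMARY KEY → unique.
- due_date: no UNIQUE or single-column PK constraint.
- credits: no UNIQUE or single-column PK constraint.
- section_id: no UNIQUE or single-column PK constraint.
- weight: no UNIQUE or single-column PK constraint.
- title: no UNIQUE or single-column PK constraint.
- room: no UNIQUE or single-column PK constraint.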